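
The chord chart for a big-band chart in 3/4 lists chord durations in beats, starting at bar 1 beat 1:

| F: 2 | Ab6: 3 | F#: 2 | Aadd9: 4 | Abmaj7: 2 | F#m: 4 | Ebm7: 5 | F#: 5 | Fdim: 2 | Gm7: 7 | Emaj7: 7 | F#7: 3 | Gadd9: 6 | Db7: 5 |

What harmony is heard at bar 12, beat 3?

Beat 3 of bar 12 is beat (12−1)×3 + 3 = 36 overall.
Running totals: F ends at 2, Ab6 ends at 5, F# ends at 7, Aadd9 ends at 11, Abmaj7 ends at 13, F#m ends at 17, Ebm7 ends at 22, F# ends at 27, Fdim ends at 29, Gm7 ends at 36.
Beat 36 falls within Gm7.

Gm7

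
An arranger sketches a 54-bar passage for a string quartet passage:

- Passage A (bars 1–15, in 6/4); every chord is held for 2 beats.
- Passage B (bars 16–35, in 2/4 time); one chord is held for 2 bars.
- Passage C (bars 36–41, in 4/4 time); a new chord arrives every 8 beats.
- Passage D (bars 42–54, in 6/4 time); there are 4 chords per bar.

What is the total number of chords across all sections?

A: 15 bars × 6 beats = 90 beats; 2 beats/chord → 45 chords.
B: 20 bars × 2 beats = 40 beats; 4 beats/chord → 10 chords.
C: 6 bars × 4 beats = 24 beats; 8 beats/chord → 3 chords.
D: 13 bars × 6 beats = 78 beats; 1.5 beats/chord → 52 chords.
Total: 45 + 10 + 3 + 52 = 110.

110 chords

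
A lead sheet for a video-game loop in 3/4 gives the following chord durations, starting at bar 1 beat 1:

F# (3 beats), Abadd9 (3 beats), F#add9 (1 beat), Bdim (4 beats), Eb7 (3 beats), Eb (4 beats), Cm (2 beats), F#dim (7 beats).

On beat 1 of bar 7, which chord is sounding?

Beat 1 of bar 7 is beat (7−1)×3 + 1 = 19 overall.
Running totals: F# ends at 3, Abadd9 ends at 6, F#add9 ends at 7, Bdim ends at 11, Eb7 ends at 14, Eb ends at 18, Cm ends at 20.
Beat 19 falls within Cm.

Cm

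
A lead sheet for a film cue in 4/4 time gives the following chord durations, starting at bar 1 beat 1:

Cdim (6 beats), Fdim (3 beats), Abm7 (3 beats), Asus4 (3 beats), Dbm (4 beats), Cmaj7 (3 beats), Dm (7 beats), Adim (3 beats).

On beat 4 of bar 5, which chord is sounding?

Cmaj7

Beat 4 of bar 5 is beat (5−1)×4 + 4 = 20 overall.
Running totals: Cdim ends at 6, Fdim ends at 9, Abm7 ends at 12, Asus4 ends at 15, Dbm ends at 19, Cmaj7 ends at 22.
Beat 20 falls within Cmaj7.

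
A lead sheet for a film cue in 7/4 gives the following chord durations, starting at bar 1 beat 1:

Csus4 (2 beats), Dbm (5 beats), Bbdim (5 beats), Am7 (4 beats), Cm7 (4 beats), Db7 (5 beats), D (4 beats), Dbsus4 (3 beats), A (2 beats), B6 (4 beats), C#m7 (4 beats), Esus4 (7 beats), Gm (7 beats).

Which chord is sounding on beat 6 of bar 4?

D

Beat 6 of bar 4 is beat (4−1)×7 + 6 = 27 overall.
Running totals: Csus4 ends at 2, Dbm ends at 7, Bbdim ends at 12, Am7 ends at 16, Cm7 ends at 20, Db7 ends at 25, D ends at 29.
Beat 27 falls within D.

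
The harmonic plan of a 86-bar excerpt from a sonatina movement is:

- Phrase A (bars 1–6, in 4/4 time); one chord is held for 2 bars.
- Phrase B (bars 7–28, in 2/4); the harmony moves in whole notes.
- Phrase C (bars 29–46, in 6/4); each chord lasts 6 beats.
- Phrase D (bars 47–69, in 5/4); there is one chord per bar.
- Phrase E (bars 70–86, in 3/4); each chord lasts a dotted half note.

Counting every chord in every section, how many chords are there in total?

A has 24 beats and chords last 8 each, so 3 chords.
B has 44 beats and chords last 4 each, so 11 chords.
C has 108 beats and chords last 6 each, so 18 chords.
D has 115 beats and chords last 5 each, so 23 chords.
E has 51 beats and chords last 3 each, so 17 chords.
Total: 3 + 11 + 18 + 23 + 17 = 72.

72 chords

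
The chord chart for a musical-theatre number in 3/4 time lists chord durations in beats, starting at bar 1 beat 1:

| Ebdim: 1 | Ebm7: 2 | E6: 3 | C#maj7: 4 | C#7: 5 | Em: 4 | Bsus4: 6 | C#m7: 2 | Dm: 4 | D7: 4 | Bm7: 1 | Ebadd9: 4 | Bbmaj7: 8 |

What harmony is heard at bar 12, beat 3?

Bm7

Beat 3 of bar 12 is beat (12−1)×3 + 3 = 36 overall.
Running totals: Ebdim ends at 1, Ebm7 ends at 3, E6 ends at 6, C#maj7 ends at 10, C#7 ends at 15, Em ends at 19, Bsus4 ends at 25, C#m7 ends at 27, Dm ends at 31, D7 ends at 35, Bm7 ends at 36.
Beat 36 falls within Bm7.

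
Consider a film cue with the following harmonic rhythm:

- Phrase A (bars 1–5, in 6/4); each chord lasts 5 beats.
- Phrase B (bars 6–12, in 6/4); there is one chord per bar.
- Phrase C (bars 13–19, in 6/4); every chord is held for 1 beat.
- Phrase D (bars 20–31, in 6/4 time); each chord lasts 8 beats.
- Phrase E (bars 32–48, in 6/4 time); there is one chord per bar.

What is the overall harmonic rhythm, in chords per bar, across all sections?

A: 5 × 6 = 30 beats ÷ 5 = 6 chords.
B: 7 × 6 = 42 beats ÷ 6 = 7 chords.
C: 7 × 6 = 42 beats ÷ 1 = 42 chords.
D: 12 × 6 = 72 beats ÷ 8 = 9 chords.
E: 17 × 6 = 102 beats ÷ 6 = 17 chords.
Overall: 81 chords over 48 bars → 81/48 = 27/16 chords per bar.

27/16 chords per bar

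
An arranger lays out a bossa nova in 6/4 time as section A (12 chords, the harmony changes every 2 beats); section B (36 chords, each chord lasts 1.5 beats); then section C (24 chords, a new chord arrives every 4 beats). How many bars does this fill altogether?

A: 12 × 2 = 24 beats = 4 bars.
B: 36 × 1.5 = 54 beats = 9 bars.
C: 24 × 4 = 96 beats = 16 bars.
Total: 4 + 9 + 16 = 29 bars.

29 bars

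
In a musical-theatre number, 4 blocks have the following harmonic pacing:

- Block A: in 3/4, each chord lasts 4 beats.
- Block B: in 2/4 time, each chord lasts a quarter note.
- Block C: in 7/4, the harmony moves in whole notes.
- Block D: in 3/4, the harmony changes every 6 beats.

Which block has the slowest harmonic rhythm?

Block D

A: 3/4 = 0.75 chords/bar.
B: 2/1 = 2 chords/bar.
C: 7/4 = 1.75 chords/bar.
D: 3/6 = 0.5 chords/bar.
Slowest is D at 0.5 chords/bar.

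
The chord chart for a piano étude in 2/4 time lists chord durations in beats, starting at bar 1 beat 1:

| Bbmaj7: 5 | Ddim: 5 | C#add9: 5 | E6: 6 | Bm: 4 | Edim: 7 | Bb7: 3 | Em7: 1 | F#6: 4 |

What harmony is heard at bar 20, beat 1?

Beat 1 of bar 20 is beat (20−1)×2 + 1 = 39 overall.
Running totals: Bbmaj7 ends at 5, Ddim ends at 10, C#add9 ends at 15, E6 ends at 21, Bm ends at 25, Edim ends at 32, Bb7 ends at 35, Em7 ends at 36, F#6 ends at 40.
Beat 39 falls within F#6.

F#6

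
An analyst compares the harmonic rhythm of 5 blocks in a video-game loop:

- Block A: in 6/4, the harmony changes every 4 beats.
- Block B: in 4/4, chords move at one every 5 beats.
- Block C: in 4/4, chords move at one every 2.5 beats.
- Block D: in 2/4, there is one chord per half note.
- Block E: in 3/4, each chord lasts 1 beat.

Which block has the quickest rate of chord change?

A: each chord is 4 beats in 6/4, so 1.5 per bar.
B: each chord is 5 beats in 4/4, so 0.8 per bar.
C: each chord is 2.5 beats in 4/4, so 1.6 per bar.
D: each chord is 2 beats in 2/4, so 1 per bar.
E: each chord is 1 beat in 3/4, so 3 per bar.
Fastest is E at 3 chords/bar.

Block E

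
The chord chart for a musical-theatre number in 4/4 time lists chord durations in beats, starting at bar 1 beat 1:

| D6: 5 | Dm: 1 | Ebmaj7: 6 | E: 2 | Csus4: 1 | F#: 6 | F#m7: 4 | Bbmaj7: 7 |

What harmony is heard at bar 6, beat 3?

F#m7

Beat 3 of bar 6 is beat (6−1)×4 + 3 = 23 overall.
Running totals: D6 ends at 5, Dm ends at 6, Ebmaj7 ends at 12, E ends at 14, Csus4 ends at 15, F# ends at 21, F#m7 ends at 25.
Beat 23 falls within F#m7.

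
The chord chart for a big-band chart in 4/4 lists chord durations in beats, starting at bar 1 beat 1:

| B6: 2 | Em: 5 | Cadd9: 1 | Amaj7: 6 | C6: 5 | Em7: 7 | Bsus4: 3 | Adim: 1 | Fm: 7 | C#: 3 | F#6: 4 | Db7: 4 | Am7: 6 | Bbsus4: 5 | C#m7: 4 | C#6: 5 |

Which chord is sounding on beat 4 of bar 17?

C#6

Beat 4 of bar 17 is beat (17−1)×4 + 4 = 68 overall.
Running totals: B6 ends at 2, Em ends at 7, Cadd9 ends at 8, Amaj7 ends at 14, C6 ends at 19, Em7 ends at 26, Bsus4 ends at 29, Adim ends at 30, Fm ends at 37, C# ends at 40, F#6 ends at 44, Db7 ends at 48, Am7 ends at 54, Bbsus4 ends at 59, C#m7 ends at 63, C#6 ends at 68.
Beat 68 falls within C#6.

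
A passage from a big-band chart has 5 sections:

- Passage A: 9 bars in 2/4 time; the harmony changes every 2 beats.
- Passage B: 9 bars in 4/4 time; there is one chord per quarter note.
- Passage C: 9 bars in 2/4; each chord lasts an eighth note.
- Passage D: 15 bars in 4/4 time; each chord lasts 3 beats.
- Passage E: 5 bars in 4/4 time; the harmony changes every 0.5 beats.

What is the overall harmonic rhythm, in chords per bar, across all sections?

3 chords per bar

A: 9 bars of 2 beats is 18 beats; at 2 beats each that's 9 chords.
B: 9 bars of 4 beats is 36 beats; at 1 beat each that's 36 chords.
C: 9 bars of 2 beats is 18 beats; at 0.5 beats each that's 36 chords.
D: 15 bars of 4 beats is 60 beats; at 3 beats each that's 20 chords.
E: 5 bars of 4 beats is 20 beats; at 0.5 beats each that's 40 chords.
Overall: 141 chords over 47 bars → 141/47 = 3 chords per bar.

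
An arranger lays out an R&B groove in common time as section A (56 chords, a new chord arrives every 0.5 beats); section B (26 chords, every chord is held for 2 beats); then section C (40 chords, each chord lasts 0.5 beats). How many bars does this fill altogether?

A: 56 × 0.5 = 28 beats = 7 bars.
B: 26 × 2 = 52 beats = 13 bars.
C: 40 × 0.5 = 20 beats = 5 bars.
Total: 7 + 13 + 5 = 25 bars.

25 bars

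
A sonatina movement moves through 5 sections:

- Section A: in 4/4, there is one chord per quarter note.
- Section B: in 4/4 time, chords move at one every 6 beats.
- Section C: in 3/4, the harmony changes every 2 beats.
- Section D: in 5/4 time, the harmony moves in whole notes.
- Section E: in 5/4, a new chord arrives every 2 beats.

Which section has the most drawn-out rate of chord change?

A: each chord is 1 beat in 4/4, so 4 per bar.
B: each chord is 6 beats in 4/4, so 2/3 per bar.
C: each chord is 2 beats in 3/4, so 1.5 per bar.
D: each chord is 4 beats in 5/4, so 1.25 per bar.
E: each chord is 2 beats in 5/4, so 2.5 per bar.
Slowest is B at 2/3 chords/bar.

Section B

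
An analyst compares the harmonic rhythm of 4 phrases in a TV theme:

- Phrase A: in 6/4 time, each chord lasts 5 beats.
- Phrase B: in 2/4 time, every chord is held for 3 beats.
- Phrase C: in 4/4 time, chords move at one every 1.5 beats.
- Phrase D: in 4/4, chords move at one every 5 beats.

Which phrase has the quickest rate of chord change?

A: 6 beats/bar ÷ 5 beats/chord = 1.2 chords/bar.
B: 2 beats/bar ÷ 3 beats/chord = 2/3 chords/bar.
C: 4 beats/bar ÷ 1.5 beats/chord = 8/3 chords/bar.
D: 4 beats/bar ÷ 5 beats/chord = 0.8 chords/bar.
Fastest is C at 8/3 chords/bar.

Phrase C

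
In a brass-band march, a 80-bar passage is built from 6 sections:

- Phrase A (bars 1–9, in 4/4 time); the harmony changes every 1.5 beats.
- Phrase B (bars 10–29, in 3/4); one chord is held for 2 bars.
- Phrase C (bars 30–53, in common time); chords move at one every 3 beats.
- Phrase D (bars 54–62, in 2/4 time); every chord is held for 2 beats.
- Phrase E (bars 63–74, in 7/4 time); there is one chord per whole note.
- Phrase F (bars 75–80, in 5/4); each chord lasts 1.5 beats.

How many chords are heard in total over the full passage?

116 chords

A: 9 bars × 4 beats = 36 beats; 1.5 beats/chord → 24 chords.
B: 20 bars × 3 beats = 60 beats; 6 beats/chord → 10 chords.
C: 24 bars × 4 beats = 96 beats; 3 beats/chord → 32 chords.
D: 9 bars × 2 beats = 18 beats; 2 beats/chord → 9 chords.
E: 12 bars × 7 beats = 84 beats; 4 beats/chord → 21 chords.
F: 6 bars × 5 beats = 30 beats; 1.5 beats/chord → 20 chords.
Total: 24 + 10 + 32 + 9 + 21 + 20 = 116.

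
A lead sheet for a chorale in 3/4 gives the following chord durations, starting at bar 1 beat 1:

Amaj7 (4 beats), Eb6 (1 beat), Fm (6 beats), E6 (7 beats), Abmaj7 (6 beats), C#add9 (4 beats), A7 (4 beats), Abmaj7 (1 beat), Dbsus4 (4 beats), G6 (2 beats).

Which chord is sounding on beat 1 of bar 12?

Beat 1 of bar 12 is beat (12−1)×3 + 1 = 34 overall.
Running totals: Amaj7 ends at 4, Eb6 ends at 5, Fm ends at 11, E6 ends at 18, Abmaj7 ends at 24, C#add9 ends at 28, A7 ends at 32, Abmaj7 ends at 33, Dbsus4 ends at 37.
Beat 34 falls within Dbsus4.

Dbsus4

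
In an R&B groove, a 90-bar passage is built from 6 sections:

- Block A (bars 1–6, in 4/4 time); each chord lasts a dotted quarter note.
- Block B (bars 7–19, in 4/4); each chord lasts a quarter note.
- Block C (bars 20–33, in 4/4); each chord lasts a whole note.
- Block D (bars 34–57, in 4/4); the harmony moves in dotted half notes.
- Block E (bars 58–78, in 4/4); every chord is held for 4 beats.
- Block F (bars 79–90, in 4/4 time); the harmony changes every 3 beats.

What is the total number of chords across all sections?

A has 24 beats and chords last 1.5 each, so 16 chords.
B has 52 beats and chords last 1 each, so 52 chords.
C has 56 beats and chords last 4 each, so 14 chords.
D has 96 beats and chords last 3 each, so 32 chords.
E has 84 beats and chords last 4 each, so 21 chords.
F has 48 beats and chords last 3 each, so 16 chords.
Total: 16 + 52 + 14 + 32 + 21 + 16 = 151.

151 chords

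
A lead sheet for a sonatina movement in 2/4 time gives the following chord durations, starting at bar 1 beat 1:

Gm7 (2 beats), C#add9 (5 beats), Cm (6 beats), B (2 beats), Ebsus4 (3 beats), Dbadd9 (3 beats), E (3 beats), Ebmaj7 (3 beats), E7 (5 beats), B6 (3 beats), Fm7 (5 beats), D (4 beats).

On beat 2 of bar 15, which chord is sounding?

E7

Beat 2 of bar 15 is beat (15−1)×2 + 2 = 30 overall.
Running totals: Gm7 ends at 2, C#add9 ends at 7, Cm ends at 13, B ends at 15, Ebsus4 ends at 18, Dbadd9 ends at 21, E ends at 24, Ebmaj7 ends at 27, E7 ends at 32.
Beat 30 falls within E7.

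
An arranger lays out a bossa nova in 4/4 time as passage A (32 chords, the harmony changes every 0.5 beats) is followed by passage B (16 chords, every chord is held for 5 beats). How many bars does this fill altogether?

24 bars

A: 32 × 0.5 = 16 beats = 4 bars.
B: 16 × 5 = 80 beats = 20 bars.
Total: 4 + 20 = 24 bars.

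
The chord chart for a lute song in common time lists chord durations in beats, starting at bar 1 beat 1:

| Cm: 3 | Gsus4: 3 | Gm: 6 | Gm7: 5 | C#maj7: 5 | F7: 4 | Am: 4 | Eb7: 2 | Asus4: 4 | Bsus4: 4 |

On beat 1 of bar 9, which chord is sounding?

Asus4

Beat 1 of bar 9 is beat (9−1)×4 + 1 = 33 overall.
Running totals: Cm ends at 3, Gsus4 ends at 6, Gm ends at 12, Gm7 ends at 17, C#maj7 ends at 22, F7 ends at 26, Am ends at 30, Eb7 ends at 32, Asus4 ends at 36.
Beat 33 falls within Asus4.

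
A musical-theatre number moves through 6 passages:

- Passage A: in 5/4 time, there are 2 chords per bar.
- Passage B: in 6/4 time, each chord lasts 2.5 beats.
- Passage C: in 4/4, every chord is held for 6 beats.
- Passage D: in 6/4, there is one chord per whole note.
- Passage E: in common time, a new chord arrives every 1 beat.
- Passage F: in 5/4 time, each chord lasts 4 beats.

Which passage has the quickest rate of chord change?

Passage E

A: 5/2.5 = 2 chords/bar.
B: 6/2.5 = 2.4 chords/bar.
C: 4/6 = 2/3 chords/bar.
D: 6/4 = 1.5 chords/bar.
E: 4/1 = 4 chords/bar.
F: 5/4 = 1.25 chords/bar.
Fastest is E at 4 chords/bar.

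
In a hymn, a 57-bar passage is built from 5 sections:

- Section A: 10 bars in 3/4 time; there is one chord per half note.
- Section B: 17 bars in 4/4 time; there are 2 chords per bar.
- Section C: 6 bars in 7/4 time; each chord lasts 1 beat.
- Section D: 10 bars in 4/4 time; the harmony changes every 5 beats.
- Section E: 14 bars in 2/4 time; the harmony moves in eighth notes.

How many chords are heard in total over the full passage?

155 chords

A: 10·3 = 30 beats, 30/2 = 15 chords.
B: 17·4 = 68 beats, 68/2 = 34 chords.
C: 6·7 = 42 beats, 42/1 = 42 chords.
D: 10·4 = 40 beats, 40/5 = 8 chords.
E: 14·2 = 28 beats, 28/0.5 = 56 chords.
Total: 15 + 34 + 42 + 8 + 56 = 155.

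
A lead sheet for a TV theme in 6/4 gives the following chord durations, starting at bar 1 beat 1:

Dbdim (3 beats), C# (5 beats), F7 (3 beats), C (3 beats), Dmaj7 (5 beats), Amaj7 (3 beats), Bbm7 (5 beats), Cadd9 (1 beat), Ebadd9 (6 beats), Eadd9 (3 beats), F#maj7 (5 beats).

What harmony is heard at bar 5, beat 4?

Beat 4 of bar 5 is beat (5−1)×6 + 4 = 28 overall.
Running totals: Dbdim ends at 3, C# ends at 8, F7 ends at 11, C ends at 14, Dmaj7 ends at 19, Amaj7 ends at 22, Bbm7 ends at 27, Cadd9 ends at 28.
Beat 28 falls within Cadd9.

Cadd9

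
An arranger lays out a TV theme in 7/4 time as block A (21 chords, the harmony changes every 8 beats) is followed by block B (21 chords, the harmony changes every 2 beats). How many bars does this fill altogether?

30 bars

A: 21 × 8 = 168 beats = 24 bars.
B: 21 × 2 = 42 beats = 6 bars.
Total: 24 + 6 = 30 bars.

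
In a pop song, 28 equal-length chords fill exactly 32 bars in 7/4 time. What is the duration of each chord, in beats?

32 bars × 7 beats/bar = 224 beats total.
224 beats ÷ 28 chords = 8 beats per chord.

8 beats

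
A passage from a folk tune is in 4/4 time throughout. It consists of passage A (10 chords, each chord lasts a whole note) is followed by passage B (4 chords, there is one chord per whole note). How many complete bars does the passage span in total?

A: 10 × 4 = 40 beats = 10 bars.
B: 4 × 4 = 16 beats = 4 bars.
Total: 10 + 4 = 14 bars.

14 bars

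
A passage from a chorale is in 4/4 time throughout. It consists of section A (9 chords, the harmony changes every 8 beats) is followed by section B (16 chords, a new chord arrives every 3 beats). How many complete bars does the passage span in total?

A: 9 × 8 = 72 beats = 18 bars.
B: 16 × 3 = 48 beats = 12 bars.
Total: 18 + 12 = 30 bars.

30 bars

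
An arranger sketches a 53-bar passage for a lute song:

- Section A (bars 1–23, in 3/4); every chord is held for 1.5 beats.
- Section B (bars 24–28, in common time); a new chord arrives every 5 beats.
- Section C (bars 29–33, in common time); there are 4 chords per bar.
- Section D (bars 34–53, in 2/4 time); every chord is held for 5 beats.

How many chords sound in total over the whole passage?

A has 69 beats and chords last 1.5 each, so 46 chords.
B has 20 beats and chords last 5 each, so 4 chords.
C has 20 beats and chords last 1 each, so 20 chords.
D has 40 beats and chords last 5 each, so 8 chords.
Total: 46 + 4 + 20 + 8 = 78.

78 chords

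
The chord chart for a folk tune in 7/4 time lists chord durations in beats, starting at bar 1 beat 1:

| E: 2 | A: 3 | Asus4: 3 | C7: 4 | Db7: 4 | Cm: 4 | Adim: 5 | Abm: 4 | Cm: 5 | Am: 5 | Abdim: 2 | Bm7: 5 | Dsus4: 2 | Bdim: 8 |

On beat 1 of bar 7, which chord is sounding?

Bm7

Beat 1 of bar 7 is beat (7−1)×7 + 1 = 43 overall.
Running totals: E ends at 2, A ends at 5, Asus4 ends at 8, C7 ends at 12, Db7 ends at 16, Cm ends at 20, Adim ends at 25, Abm ends at 29, Cm ends at 34, Am ends at 39, Abdim ends at 41, Bm7 ends at 46.
Beat 43 falls within Bm7.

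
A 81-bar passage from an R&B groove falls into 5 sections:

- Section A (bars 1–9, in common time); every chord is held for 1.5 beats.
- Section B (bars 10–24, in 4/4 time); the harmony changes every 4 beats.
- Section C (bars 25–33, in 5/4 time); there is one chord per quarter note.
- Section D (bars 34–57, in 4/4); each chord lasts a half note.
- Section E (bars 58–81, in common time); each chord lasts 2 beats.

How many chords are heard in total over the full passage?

180 chords

A: 9 bars × 4 beats = 36 beats; 1.5 beats/chord → 24 chords.
B: 15 bars × 4 beats = 60 beats; 4 beats/chord → 15 chords.
C: 9 bars × 5 beats = 45 beats; 1 beat/chord → 45 chords.
D: 24 bars × 4 beats = 96 beats; 2 beats/chord → 48 chords.
E: 24 bars × 4 beats = 96 beats; 2 beats/chord → 48 chords.
Total: 24 + 15 + 45 + 48 + 48 = 180.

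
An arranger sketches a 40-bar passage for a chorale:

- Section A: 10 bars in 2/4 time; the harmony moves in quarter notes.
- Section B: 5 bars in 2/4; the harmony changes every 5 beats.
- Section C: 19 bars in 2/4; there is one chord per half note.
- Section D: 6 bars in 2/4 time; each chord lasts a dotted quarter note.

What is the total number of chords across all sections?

A: 10·2 = 20 beats, 20/1 = 20 chords.
B: 5·2 = 10 beats, 10/5 = 2 chords.
C: 19·2 = 38 beats, 38/2 = 19 chords.
D: 6·2 = 12 beats, 12/1.5 = 8 chords.
Total: 20 + 2 + 19 + 8 = 49.

49 chords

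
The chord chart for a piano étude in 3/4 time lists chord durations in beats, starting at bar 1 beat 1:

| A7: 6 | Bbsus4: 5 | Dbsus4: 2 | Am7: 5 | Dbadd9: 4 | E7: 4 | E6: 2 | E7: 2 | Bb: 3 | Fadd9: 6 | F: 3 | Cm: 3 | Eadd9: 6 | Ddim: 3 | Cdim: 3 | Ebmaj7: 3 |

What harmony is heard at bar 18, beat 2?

Ddim

Beat 2 of bar 18 is beat (18−1)×3 + 2 = 53 overall.
Running totals: A7 ends at 6, Bbsus4 ends at 11, Dbsus4 ends at 13, Am7 ends at 18, Dbadd9 ends at 22, E7 ends at 26, E6 ends at 28, E7 ends at 30, Bb ends at 33, Fadd9 ends at 39, F ends at 42, Cm ends at 45, Eadd9 ends at 51, Ddim ends at 54.
Beat 53 falls within Ddim.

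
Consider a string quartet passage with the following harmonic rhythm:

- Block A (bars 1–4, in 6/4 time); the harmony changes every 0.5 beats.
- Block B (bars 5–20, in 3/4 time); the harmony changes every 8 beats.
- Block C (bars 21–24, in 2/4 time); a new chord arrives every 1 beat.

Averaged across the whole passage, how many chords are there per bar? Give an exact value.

A: 4 × 6 = 24 beats ÷ 0.5 = 48 chords.
B: 16 × 3 = 48 beats ÷ 8 = 6 chords.
C: 4 × 2 = 8 beats ÷ 1 = 8 chords.
Overall: 62 chords over 24 bars → 62/24 = 31/12 chords per bar.

31/12 chords per bar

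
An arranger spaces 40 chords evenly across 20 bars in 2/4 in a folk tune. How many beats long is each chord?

20 bars × 2 beats/bar = 40 beats total.
40 beats ÷ 40 chords = 1 beats per chord.
(That is a quarter note.)

1 beat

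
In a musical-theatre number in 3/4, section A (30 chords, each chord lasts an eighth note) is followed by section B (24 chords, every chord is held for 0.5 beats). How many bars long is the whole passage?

A: 30 × 0.5 = 15 beats = 5 bars.
B: 24 × 0.5 = 12 beats = 4 bars.
Total: 5 + 4 = 9 bars.

9 bars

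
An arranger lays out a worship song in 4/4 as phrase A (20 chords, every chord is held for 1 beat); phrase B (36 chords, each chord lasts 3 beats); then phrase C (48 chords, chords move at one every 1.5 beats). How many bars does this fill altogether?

A: 20 × 1 = 20 beats = 5 bars.
B: 36 × 3 = 108 beats = 27 bars.
C: 48 × 1.5 = 72 beats = 18 bars.
Total: 5 + 27 + 18 = 50 bars.

50 bars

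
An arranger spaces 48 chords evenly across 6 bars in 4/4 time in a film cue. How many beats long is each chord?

0.5 beats

6 bars × 4 beats/bar = 24 beats total.
24 beats ÷ 48 chords = 0.5 beats per chord.
(That is an eighth note.)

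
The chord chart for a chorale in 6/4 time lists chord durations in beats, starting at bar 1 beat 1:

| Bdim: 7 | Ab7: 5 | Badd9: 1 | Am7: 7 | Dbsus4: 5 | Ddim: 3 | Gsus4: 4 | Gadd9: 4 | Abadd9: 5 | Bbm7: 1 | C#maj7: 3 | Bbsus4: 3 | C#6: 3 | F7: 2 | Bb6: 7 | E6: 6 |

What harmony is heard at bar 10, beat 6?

Bb6

Beat 6 of bar 10 is beat (10−1)×6 + 6 = 60 overall.
Running totals: Bdim ends at 7, Ab7 ends at 12, Badd9 ends at 13, Am7 ends at 20, Dbsus4 ends at 25, Ddim ends at 28, Gsus4 ends at 32, Gadd9 ends at 36, Abadd9 ends at 41, Bbm7 ends at 42, C#maj7 ends at 45, Bbsus4 ends at 48, C#6 ends at 51, F7 ends at 53, Bb6 ends at 60.
Beat 60 falls within Bb6.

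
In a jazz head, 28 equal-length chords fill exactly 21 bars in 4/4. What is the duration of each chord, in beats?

21 bars × 4 beats/bar = 84 beats total.
84 beats ÷ 28 chords = 3 beats per chord.
(That is a dotted half note.)

3 beats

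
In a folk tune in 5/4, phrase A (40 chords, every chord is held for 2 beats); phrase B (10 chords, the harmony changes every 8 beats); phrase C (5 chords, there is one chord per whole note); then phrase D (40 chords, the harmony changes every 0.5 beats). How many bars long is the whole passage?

A: 40 × 2 = 80 beats = 16 bars.
B: 10 × 8 = 80 beats = 16 bars.
C: 5 × 4 = 20 beats = 4 bars.
D: 40 × 0.5 = 20 beats = 4 bars.
Total: 16 + 16 + 4 + 4 = 40 bars.

40 bars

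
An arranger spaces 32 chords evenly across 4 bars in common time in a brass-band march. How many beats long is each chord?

0.5 beats

4 bars × 4 beats/bar = 16 beats total.
16 beats ÷ 32 chords = 0.5 beats per chord.
(That is an eighth note.)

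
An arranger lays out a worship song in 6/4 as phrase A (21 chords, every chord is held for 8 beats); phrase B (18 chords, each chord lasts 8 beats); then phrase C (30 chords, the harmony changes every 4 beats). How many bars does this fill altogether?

A: 21 × 8 = 168 beats = 28 bars.
B: 18 × 8 = 144 beats = 24 bars.
C: 30 × 4 = 120 beats = 20 bars.
Total: 28 + 24 + 20 = 72 bars.

72 bars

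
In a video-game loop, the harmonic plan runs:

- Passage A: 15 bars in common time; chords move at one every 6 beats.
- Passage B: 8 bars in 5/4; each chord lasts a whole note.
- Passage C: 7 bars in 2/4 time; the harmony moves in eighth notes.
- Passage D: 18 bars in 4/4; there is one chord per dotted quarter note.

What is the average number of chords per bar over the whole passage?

2 chords per bar

A: 15 bars of 4 beats is 60 beats; at 6 beats each that's 10 chords.
B: 8 bars of 5 beats is 40 beats; at 4 beats each that's 10 chords.
C: 7 bars of 2 beats is 14 beats; at 0.5 beats each that's 28 chords.
D: 18 bars of 4 beats is 72 beats; at 1.5 beats each that's 48 chords.
Overall: 96 chords over 48 bars → 96/48 = 2 chords per bar.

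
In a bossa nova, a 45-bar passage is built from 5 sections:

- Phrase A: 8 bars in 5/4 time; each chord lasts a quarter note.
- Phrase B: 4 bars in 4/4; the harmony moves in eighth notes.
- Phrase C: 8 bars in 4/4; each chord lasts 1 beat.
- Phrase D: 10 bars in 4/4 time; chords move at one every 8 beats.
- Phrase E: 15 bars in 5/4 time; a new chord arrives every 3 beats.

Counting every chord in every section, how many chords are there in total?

134 chords

A: 8·5 = 40 beats, 40/1 = 40 chords.
B: 4·4 = 16 beats, 16/0.5 = 32 chords.
C: 8·4 = 32 beats, 32/1 = 32 chords.
D: 10·4 = 40 beats, 40/8 = 5 chords.
E: 15·5 = 75 beats, 75/3 = 25 chords.
Total: 40 + 32 + 32 + 5 + 25 = 134.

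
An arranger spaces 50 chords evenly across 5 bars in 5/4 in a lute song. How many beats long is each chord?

5 bars × 5 beats/bar = 25 beats total.
25 beats ÷ 50 chords = 0.5 beats per chord.
(That is an eighth note.)

0.5 beats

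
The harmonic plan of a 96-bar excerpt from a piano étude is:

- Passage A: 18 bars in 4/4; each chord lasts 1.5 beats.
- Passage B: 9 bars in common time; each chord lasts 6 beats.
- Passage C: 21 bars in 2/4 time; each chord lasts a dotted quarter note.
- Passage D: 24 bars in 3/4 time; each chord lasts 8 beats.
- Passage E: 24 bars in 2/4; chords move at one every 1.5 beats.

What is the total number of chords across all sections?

123 chords

A has 72 beats and chords last 1.5 each, so 48 chords.
B has 36 beats and chords last 6 each, so 6 chords.
C has 42 beats and chords last 1.5 each, so 28 chords.
D has 72 beats and chords last 8 each, so 9 chords.
E has 48 beats and chords last 1.5 each, so 32 chords.
Total: 48 + 6 + 28 + 9 + 32 = 123.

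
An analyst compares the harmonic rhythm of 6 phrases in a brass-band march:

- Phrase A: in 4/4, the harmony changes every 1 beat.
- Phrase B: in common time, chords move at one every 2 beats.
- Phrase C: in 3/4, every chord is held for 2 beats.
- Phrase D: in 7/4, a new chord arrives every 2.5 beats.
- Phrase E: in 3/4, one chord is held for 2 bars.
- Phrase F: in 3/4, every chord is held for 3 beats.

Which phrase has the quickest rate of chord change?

Phrase A

A: 4 beats/bar ÷ 1 beat/chord = 4 chords/bar.
B: 4 beats/bar ÷ 2 beats/chord = 2 chords/bar.
C: 3 beats/bar ÷ 2 beats/chord = 1.5 chords/bar.
D: 7 beats/bar ÷ 2.5 beats/chord = 2.8 chords/bar.
E: 3 beats/bar ÷ 6 beats/chord = 0.5 chords/bar.
F: 3 beats/bar ÷ 3 beats/chord = 1 chord/bar.
Fastest is A at 4 chords/bar.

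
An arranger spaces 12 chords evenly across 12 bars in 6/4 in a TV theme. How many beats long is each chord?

12 bars × 6 beats/bar = 72 beats total.
72 beats ÷ 12 chords = 6 beats per chord.

6 beats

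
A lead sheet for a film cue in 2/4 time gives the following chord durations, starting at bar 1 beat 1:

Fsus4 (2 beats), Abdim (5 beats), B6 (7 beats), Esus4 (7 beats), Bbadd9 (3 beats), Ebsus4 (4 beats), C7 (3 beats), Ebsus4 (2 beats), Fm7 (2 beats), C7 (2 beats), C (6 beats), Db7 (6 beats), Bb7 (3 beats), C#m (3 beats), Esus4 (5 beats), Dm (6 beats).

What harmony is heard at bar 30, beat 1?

Beat 1 of bar 30 is beat (30−1)×2 + 1 = 59 overall.
Running totals: Fsus4 ends at 2, Abdim ends at 7, B6 ends at 14, Esus4 ends at 21, Bbadd9 ends at 24, Ebsus4 ends at 28, C7 ends at 31, Ebsus4 ends at 33, Fm7 ends at 35, C7 ends at 37, C ends at 43, Db7 ends at 49, Bb7 ends at 52, C#m ends at 55, Esus4 ends at 60.
Beat 59 falls within Esus4.

Esus4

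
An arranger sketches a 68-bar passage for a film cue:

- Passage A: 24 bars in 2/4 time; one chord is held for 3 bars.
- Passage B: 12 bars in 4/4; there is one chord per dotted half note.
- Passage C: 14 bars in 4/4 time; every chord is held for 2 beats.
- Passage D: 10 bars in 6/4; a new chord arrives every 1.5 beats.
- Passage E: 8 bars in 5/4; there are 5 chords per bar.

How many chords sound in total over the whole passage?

A: 24 bars × 2 beats = 48 beats; 6 beats/chord → 8 chords.
B: 12 bars × 4 beats = 48 beats; 3 beats/chord → 16 chords.
C: 14 bars × 4 beats = 56 beats; 2 beats/chord → 28 chords.
D: 10 bars × 6 beats = 60 beats; 1.5 beats/chord → 40 chords.
E: 8 bars × 5 beats = 40 beats; 1 beat/chord → 40 chords.
Total: 8 + 16 + 28 + 40 + 40 = 132.

132 chords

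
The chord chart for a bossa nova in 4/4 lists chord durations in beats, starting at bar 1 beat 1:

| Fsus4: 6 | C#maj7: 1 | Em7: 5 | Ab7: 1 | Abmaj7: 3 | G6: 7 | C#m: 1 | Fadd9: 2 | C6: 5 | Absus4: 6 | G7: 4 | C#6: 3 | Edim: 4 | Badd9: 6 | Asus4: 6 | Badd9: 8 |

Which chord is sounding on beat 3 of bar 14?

Asus4

Beat 3 of bar 14 is beat (14−1)×4 + 3 = 55 overall.
Running totals: Fsus4 ends at 6, C#maj7 ends at 7, Em7 ends at 12, Ab7 ends at 13, Abmaj7 ends at 16, G6 ends at 23, C#m ends at 24, Fadd9 ends at 26, C6 ends at 31, Absus4 ends at 37, G7 ends at 41, C#6 ends at 44, Edim ends at 48, Badd9 ends at 54, Asus4 ends at 60.
Beat 55 falls within Asus4.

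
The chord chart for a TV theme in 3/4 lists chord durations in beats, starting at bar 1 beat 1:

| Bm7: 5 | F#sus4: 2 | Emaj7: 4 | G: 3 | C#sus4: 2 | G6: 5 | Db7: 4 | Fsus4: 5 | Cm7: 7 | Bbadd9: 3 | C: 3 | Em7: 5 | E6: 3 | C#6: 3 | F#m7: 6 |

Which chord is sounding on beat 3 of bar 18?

Beat 3 of bar 18 is beat (18−1)×3 + 3 = 54 overall.
Running totals: Bm7 ends at 5, F#sus4 ends at 7, Emaj7 ends at 11, G ends at 14, C#sus4 ends at 16, G6 ends at 21, Db7 ends at 25, Fsus4 ends at 30, Cm7 ends at 37, Bbadd9 ends at 40, C ends at 43, Em7 ends at 48, E6 ends at 51, C#6 ends at 54.
Beat 54 falls within C#6.

C#6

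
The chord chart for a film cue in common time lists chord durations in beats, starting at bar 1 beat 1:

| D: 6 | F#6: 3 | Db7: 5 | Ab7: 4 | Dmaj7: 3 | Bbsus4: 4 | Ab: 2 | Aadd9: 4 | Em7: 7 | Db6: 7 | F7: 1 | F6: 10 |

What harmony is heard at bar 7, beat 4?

Beat 4 of bar 7 is beat (7−1)×4 + 4 = 28 overall.
Running totals: D ends at 6, F#6 ends at 9, Db7 ends at 14, Ab7 ends at 18, Dmaj7 ends at 21, Bbsus4 ends at 25, Ab ends at 27, Aadd9 ends at 31.
Beat 28 falls within Aadd9.

Aadd9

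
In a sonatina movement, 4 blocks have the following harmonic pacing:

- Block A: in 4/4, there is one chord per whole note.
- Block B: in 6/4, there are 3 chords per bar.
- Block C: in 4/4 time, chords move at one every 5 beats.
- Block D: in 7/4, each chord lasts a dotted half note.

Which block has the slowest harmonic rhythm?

Block C

A: each chord is 4 beats in 4/4, so 1 per bar.
B: each chord is 2 beats in 6/4, so 3 per bar.
C: each chord is 5 beats in 4/4, so 0.8 per bar.
D: each chord is 3 beats in 7/4, so 7/3 per bar.
Slowest is C at 0.8 chords/bar.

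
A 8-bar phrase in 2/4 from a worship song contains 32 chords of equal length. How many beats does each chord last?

0.5 beats

8 bars × 2 beats/bar = 16 beats total.
16 beats ÷ 32 chords = 0.5 beats per chord.
(That is an eighth note.)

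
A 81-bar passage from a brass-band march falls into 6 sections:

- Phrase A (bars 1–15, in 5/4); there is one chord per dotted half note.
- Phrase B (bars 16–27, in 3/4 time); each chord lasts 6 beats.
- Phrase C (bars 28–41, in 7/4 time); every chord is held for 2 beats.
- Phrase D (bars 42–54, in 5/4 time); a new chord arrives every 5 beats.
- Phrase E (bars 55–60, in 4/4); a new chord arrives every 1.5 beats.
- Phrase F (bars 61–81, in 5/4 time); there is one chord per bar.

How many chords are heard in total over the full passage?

130 chords

A: 15 bars × 5 beats = 75 beats; 3 beats/chord → 25 chords.
B: 12 bars × 3 beats = 36 beats; 6 beats/chord → 6 chords.
C: 14 bars × 7 beats = 98 beats; 2 beats/chord → 49 chords.
D: 13 bars × 5 beats = 65 beats; 5 beats/chord → 13 chords.
E: 6 bars × 4 beats = 24 beats; 1.5 beats/chord → 16 chords.
F: 21 bars × 5 beats = 105 beats; 5 beats/chord → 21 chords.
Total: 25 + 6 + 49 + 13 + 16 + 21 = 130.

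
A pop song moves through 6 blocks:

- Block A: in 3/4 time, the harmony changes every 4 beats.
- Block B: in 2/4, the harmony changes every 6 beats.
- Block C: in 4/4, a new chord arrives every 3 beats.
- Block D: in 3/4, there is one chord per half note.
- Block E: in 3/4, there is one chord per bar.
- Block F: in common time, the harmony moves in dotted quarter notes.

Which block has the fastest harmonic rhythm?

Block F

A: 3/4 = 0.75 chords/bar.
B: 2/6 = 1/3 chords/bar.
C: 4/3 = 4/3 chords/bar.
D: 3/2 = 1.5 chords/bar.
E: 3/3 = 1 chord/bar.
F: 4/1.5 = 8/3 chords/bar.
Fastest is F at 8/3 chords/bar.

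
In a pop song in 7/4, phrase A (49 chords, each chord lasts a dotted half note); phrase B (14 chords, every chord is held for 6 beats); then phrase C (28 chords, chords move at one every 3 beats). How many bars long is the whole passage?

45 bars

A: 49 × 3 = 147 beats = 21 bars.
B: 14 × 6 = 84 beats = 12 bars.
C: 28 × 3 = 84 beats = 12 bars.
Total: 21 + 12 + 12 = 45 bars.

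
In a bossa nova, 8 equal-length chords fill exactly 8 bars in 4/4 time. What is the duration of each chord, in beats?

8 bars × 4 beats/bar = 32 beats total.
32 beats ÷ 8 chords = 4 beats per chord.
(That is a whole note.)

4 beats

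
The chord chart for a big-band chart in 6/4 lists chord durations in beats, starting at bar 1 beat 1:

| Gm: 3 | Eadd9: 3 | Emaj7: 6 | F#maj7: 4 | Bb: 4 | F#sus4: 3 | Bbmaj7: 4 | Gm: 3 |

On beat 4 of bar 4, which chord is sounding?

F#sus4

Beat 4 of bar 4 is beat (4−1)×6 + 4 = 22 overall.
Running totals: Gm ends at 3, Eadd9 ends at 6, Emaj7 ends at 12, F#maj7 ends at 16, Bb ends at 20, F#sus4 ends at 23.
Beat 22 falls within F#sus4.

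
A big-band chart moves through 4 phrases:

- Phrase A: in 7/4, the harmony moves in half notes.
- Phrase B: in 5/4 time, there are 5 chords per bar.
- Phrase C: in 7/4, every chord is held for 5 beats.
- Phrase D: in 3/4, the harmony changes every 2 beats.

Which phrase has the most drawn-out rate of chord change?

Phrase C

A: 7 beats/bar ÷ 2 beats/chord = 3.5 chords/bar.
B: 5 beats/bar ÷ 1 beat/chord = 5 chords/bar.
C: 7 beats/bar ÷ 5 beats/chord = 1.4 chords/bar.
D: 3 beats/bar ÷ 2 beats/chord = 1.5 chords/bar.
Slowest is C at 1.4 chords/bar.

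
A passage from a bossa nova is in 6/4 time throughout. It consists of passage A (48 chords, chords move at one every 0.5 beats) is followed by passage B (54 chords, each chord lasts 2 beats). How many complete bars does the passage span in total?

22 bars

A: 48 × 0.5 = 24 beats = 4 bars.
B: 54 × 2 = 108 beats = 18 bars.
Total: 4 + 18 = 22 bars.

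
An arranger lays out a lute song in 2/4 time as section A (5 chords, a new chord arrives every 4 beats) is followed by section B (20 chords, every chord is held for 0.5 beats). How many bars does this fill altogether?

A: 5 × 4 = 20 beats = 10 bars.
B: 20 × 0.5 = 10 beats = 5 bars.
Total: 10 + 5 = 15 bars.

15 bars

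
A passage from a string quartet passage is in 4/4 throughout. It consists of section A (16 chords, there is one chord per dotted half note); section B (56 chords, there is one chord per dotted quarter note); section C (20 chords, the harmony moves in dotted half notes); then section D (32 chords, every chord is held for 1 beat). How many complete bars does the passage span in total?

56 bars

A: 16 × 3 = 48 beats = 12 bars.
B: 56 × 1.5 = 84 beats = 21 bars.
C: 20 × 3 = 60 beats = 15 bars.
D: 32 × 1 = 32 beats = 8 bars.
Total: 12 + 21 + 15 + 8 = 56 bars.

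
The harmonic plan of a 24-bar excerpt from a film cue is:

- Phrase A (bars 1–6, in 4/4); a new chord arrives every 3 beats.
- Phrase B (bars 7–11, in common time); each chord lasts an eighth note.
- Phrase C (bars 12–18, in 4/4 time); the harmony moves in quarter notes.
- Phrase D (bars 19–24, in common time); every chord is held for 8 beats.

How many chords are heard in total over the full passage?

A has 24 beats and chords last 3 each, so 8 chords.
B has 20 beats and chords last 0.5 each, so 40 chords.
C has 28 beats and chords last 1 each, so 28 chords.
D has 24 beats and chords last 8 each, so 3 chords.
Total: 8 + 40 + 28 + 3 = 79.

79 chords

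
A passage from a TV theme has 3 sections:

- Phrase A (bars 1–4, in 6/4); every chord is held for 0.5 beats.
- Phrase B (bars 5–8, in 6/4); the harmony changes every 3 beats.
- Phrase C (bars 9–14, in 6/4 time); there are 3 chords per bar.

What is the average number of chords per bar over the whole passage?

A: 4 × 6 = 24 beats ÷ 0.5 = 48 chords.
B: 4 × 6 = 24 beats ÷ 3 = 8 chords.
C: 6 × 6 = 36 beats ÷ 2 = 18 chords.
Overall: 74 chords over 14 bars → 74/14 = 37/7 chords per bar.

37/7 chords per bar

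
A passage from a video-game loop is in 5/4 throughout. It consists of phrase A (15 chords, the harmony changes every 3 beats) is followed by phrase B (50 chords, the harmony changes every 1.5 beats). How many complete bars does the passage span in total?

24 bars

A: 15 × 3 = 45 beats = 9 bars.
B: 50 × 1.5 = 75 beats = 15 bars.
Total: 9 + 15 = 24 bars.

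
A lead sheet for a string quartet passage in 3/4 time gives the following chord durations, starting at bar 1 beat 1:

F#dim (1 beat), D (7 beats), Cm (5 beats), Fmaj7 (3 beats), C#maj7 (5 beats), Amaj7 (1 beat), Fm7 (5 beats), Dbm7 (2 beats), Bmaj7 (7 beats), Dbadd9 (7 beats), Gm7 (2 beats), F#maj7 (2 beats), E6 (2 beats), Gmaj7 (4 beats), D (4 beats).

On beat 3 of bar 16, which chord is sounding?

Beat 3 of bar 16 is beat (16−1)×3 + 3 = 48 overall.
Running totals: F#dim ends at 1, D ends at 8, Cm ends at 13, Fmaj7 ends at 16, C#maj7 ends at 21, Amaj7 ends at 22, Fm7 ends at 27, Dbm7 ends at 29, Bmaj7 ends at 36, Dbadd9 ends at 43, Gm7 ends at 45, F#maj7 ends at 47, E6 ends at 49.
Beat 48 falls within E6.

E6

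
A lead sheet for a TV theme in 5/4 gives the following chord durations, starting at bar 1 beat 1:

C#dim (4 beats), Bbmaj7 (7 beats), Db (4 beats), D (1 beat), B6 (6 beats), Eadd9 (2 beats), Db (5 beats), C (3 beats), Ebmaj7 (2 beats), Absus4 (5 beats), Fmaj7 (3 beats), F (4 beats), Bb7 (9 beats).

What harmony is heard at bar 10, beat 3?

Beat 3 of bar 10 is beat (10−1)×5 + 3 = 48 overall.
Running totals: C#dim ends at 4, Bbmaj7 ends at 11, Db ends at 15, D ends at 16, B6 ends at 22, Eadd9 ends at 24, Db ends at 29, C ends at 32, Ebmaj7 ends at 34, Absus4 ends at 39, Fmaj7 ends at 42, F ends at 46, Bb7 ends at 55.
Beat 48 falls within Bb7.

Bb7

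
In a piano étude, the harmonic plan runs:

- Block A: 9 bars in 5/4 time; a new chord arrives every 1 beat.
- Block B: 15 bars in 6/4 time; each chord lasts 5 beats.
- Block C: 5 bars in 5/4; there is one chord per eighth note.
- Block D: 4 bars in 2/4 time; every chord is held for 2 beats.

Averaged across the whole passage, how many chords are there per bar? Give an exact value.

39/11 chords per bar

A: 9 bars of 5 beats is 45 beats; at 1 beat each that's 45 chords.
B: 15 bars of 6 beats is 90 beats; at 5 beats each that's 18 chords.
C: 5 bars of 5 beats is 25 beats; at 0.5 beats each that's 50 chords.
D: 4 bars of 2 beats is 8 beats; at 2 beats each that's 4 chords.
Overall: 117 chords over 33 bars → 117/33 = 39/11 chords per bar.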